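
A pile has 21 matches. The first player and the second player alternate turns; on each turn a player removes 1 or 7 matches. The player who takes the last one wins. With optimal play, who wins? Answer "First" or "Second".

Positions where the player to move wins (W) vs loses (L):
i:   0  1  2  3  4  5  6  7  8  9 10 11 12 13 14 15 16 17 18 19 20 21
     L  W  L  W  L  W  L  W  L  W  L  W  L  W  L  W  L  W  L  W  L  W
Position 21 is W, so the first player wins.

First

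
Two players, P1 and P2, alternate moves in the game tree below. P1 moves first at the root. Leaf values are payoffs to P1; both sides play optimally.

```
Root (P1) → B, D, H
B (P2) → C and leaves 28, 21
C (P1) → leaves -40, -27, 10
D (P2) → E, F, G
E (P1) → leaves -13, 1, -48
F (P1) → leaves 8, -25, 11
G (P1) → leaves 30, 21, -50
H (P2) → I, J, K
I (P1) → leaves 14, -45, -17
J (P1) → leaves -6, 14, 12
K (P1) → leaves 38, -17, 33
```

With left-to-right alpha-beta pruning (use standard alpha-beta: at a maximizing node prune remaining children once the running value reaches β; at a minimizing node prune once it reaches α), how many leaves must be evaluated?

C [α=-∞,β=+∞]: v=10
B [α=-∞,β=+∞]: v=10
E [α=10,β=+∞]: v=1
D [α=10,β=+∞]: v=1 after child 1 ≤ α → α-cutoff, skip 2
I [α=10,β=+∞]: v=14
J [α=10,β=14]: v=14 after child 2 ≥ β → β-cutoff, skip 1
K [α=10,β=14]: v=38 after child 1 ≥ β → β-cutoff, skip 2
H [α=10,β=+∞]: v=14
Root [α=-∞,β=+∞]: v=14
Leaves evaluated: 14 of 23.

14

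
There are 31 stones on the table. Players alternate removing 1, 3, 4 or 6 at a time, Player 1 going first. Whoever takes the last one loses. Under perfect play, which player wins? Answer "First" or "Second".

Second

Positions where the player to move wins (W) vs loses (L):
i:   0  1  2  3  4  5  6  7  8  9 10 11 12 13 14 15 16 17 18 19 20 21 22 23 24 25 26 27 28 29 30 31
     W  L  W  L  W  W  W  W  L  W  L  W  W  W  W  L  W  L  W  W  W  W  L  W  L  W  W  W  W  L  W  L
Position 31 is L, so the second player wins.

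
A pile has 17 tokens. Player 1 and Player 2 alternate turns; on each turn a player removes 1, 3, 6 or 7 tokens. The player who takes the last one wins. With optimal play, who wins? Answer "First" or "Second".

W/L table (W = player to move can force a win):
i:   0  1  2  3  4  5  6  7  8  9 10 11 12 13 14 15 16 17
     L  W  L  W  L  W  W  W  W  W  W  W  L  W  L  W  L  W
Position 17 is W, so the first player wins.

First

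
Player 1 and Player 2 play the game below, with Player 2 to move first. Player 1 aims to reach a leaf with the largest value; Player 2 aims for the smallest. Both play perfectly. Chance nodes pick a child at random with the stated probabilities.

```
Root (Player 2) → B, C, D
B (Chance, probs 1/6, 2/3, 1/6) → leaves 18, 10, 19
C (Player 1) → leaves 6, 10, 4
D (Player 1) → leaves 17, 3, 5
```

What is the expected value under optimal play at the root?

B (Chance): 1/6·18 + 2/3·10 + 1/6·19 = 12.83
C (Player 1): max(6, 10, 4) = 10
D (Player 1): max(17, 3, 5) = 17
Root (Player 2): min(12.83, 10, 17) = 10

10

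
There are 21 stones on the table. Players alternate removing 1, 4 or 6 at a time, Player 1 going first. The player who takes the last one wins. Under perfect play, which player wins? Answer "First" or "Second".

Mark each pile size as W (mover wins) or L (mover loses):
i:   0  1  2  3  4  5  6  7  8  9 10 11 12 13 14 15 16 17 18 19 20 21
     L  W  L  W  W  L  W  L  W  W  L  W  L  W  W  L  W  L  W  W  L  W
Position 21 is W, so the first player wins.

First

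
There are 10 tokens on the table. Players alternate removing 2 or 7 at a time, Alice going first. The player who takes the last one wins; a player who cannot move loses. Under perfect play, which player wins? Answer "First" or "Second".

Compute winning (W) and losing (L) positions by backward induction:
i:   0  1  2  3  4  5  6  7  8  9 10
     L  L  W  W  L  L  W  W  W  L  L
Position 10 is L, so the second player wins.

Second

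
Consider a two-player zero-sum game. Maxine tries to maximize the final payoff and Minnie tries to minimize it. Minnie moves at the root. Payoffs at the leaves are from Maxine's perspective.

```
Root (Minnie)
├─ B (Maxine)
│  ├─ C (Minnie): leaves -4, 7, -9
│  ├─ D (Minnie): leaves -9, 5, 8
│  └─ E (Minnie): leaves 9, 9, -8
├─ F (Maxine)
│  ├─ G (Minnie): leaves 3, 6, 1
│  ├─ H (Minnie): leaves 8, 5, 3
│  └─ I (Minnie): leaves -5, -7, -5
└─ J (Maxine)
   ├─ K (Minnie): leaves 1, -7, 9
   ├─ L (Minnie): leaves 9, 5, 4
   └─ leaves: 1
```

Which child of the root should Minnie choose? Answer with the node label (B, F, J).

C (Minnie): min(-4, 7, -9) = -9
D (Minnie): min(-9, 5, 8) = -9
E (Minnie): min(9, 9, -8) = -8
B (Maxine): max(-9, -9, -8) = -8
G (Minnie): min(3, 6, 1) = 1
H (Minnie): min(8, 5, 3) = 3
I (Minnie): min(-5, -7, -5) = -7
F (Maxine): max(1, 3, -7) = 3
K (Minnie): min(1, -7, 9) = -7
L (Minnie): min(9, 5, 4) = 4
J (Maxine): max(-7, 4, 1) = 4
Root (Minnie): min(-8, 3, 4) = -8
Minnie picks the child with the lowest value: B (value -8).

B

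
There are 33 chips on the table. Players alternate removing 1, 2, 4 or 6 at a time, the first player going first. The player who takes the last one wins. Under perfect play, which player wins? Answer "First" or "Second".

First

W/L table (W = player to move can force a win):
i:   0  1  2  3  4  5  6  7  8  9 10 11 12 13 14 15 16 17 18 19 20 21 22 23 24 25 26 27 28 29 30 31 32 33
     L  W  W  L  W  W  W  W  L  W  W  L  W  W  W  W  L  W  W  L  W  W  W  W  L  W  W  L  W  W  W  W  L  W
Position 33 is W, so the first player wins.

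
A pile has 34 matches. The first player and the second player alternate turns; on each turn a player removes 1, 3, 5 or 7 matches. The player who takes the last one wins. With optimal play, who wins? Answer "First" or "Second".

Second

i:   0  1  2  3  4  5  6  7  8  9 10 11 12 13 14 15 16 17 18 19 20 21 22 23 24 25 26 27 28 29 30 31 32 33 34
     L  W  L  W  L  W  L  W  L  W  L  W  L  W  L  W  L  W  L  W  L  W  L  W  L  W  L  W  L  W  L  W  L  W  L
Position 34 is L, so the second player wins.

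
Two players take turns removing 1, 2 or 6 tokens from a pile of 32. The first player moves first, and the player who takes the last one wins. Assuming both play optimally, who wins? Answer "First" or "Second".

W/L table (W = player to move can force a win):
i:   0  1  2  3  4  5  6  7  8  9 10 11 12 13 14 15 16 17 18 19 20 21 22 23 24 25 26 27 28 29 30 31 32
     L  W  W  L  W  W  W  L  W  W  L  W  W  W  L  W  W  L  W  W  W  L  W  W  L  W  W  W  L  W  W  L  W
Position 32 is W, so the first player wins.

First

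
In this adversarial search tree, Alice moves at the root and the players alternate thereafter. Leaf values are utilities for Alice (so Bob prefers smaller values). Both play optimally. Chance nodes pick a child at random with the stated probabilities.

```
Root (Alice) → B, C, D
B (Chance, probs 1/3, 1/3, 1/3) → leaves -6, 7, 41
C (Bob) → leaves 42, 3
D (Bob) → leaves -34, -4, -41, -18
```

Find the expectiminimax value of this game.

14

B (Chance): 1/3·-6 + 1/3·7 + 1/3·41 = 14
C (Bob): min(42, 3) = 3
D (Bob): min(-34, -4, -41, -18) = -41
Root (Alice): max(14, 3, -41) = 14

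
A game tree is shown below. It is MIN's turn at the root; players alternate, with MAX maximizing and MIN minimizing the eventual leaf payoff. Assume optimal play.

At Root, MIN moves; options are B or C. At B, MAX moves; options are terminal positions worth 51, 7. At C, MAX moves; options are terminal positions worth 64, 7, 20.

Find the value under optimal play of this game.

B (MAX): max(51, 7) = 51
C (MAX): max(64, 7, 20) = 64
Root (MIN): min(51, 64) = 51

51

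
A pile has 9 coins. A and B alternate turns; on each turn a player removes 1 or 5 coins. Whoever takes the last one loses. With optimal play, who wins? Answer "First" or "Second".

Second

W/L table (W = player to move can force a win):
i:   0  1  2  3  4  5  6  7  8  9
     W  L  W  L  W  L  W  L  W  L
Position 9 is L, so the second player wins.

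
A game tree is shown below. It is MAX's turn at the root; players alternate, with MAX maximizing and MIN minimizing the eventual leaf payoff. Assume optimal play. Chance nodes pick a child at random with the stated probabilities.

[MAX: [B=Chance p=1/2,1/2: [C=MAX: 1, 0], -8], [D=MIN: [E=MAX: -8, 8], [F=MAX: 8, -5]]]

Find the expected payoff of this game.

C (MAX): max(1, 0) = 1
B (Chance): 1/2·1 + 1/2·-8 = -3.5
E (MAX): max(-8, 8) = 8
F (MAX): max(8, -5) = 8
D (MIN): min(8, 8) = 8
Root (MAX): max(-3.5, 8) = 8

8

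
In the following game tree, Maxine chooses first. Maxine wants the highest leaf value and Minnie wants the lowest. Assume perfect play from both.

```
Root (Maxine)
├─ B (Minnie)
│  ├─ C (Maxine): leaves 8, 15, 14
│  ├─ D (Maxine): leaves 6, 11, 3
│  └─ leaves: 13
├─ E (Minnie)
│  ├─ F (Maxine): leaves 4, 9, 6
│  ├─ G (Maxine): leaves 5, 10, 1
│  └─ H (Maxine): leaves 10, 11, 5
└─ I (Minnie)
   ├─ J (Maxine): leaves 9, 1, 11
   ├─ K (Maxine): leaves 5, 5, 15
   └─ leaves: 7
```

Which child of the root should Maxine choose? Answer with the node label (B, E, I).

B

C (Maxine): max(8, 15, 14) = 15
D (Maxine): max(6, 11, 3) = 11
B (Minnie): min(15, 11, 13) = 11
F (Maxine): max(4, 9, 6) = 9
G (Maxine): max(5, 10, 1) = 10
H (Maxine): max(10, 11, 5) = 11
E (Minnie): min(9, 10, 11) = 9
J (Maxine): max(9, 1, 11) = 11
K (Maxine): max(5, 5, 15) = 15
I (Minnie): min(11, 15, 7) = 7
Root (Maxine): max(11, 9, 7) = 11
Maxine picks the child with the highest value: B (value 11).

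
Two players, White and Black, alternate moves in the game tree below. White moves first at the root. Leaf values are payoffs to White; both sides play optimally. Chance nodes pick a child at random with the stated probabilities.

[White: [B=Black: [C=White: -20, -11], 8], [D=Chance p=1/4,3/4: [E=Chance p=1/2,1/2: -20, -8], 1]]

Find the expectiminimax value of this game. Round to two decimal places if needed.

C (White): max(-20, -11) = -11
B (Black): min(-11, 8) = -11
E (Chance): 1/2·-20 + 1/2·-8 = -14
D (Chance): 1/4·-14 + 3/4·1 = -2.75
Root (White): max(-11, -2.75) = -2.75

-2.75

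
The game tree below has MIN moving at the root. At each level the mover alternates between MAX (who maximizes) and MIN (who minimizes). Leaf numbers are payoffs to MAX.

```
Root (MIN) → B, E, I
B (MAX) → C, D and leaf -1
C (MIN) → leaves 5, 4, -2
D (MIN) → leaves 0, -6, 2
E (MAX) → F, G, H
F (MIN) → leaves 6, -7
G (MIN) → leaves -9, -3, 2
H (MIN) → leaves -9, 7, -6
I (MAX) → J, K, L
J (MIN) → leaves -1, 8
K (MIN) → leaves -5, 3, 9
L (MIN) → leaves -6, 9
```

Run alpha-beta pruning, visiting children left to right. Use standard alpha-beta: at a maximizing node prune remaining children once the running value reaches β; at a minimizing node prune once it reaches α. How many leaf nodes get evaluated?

C [α=-∞,β=+∞]: v=-2
D [α=-2,β=+∞]: v=-6 after child 2 ≤ α → α-cutoff, skip 1
B [α=-∞,β=+∞]: v=-1
F [α=-∞,β=-1]: v=-7
G [α=-7,β=-1]: v=-9 after child 1 ≤ α → α-cutoff, skip 2
H [α=-7,β=-1]: v=-9 after child 1 ≤ α → α-cutoff, skip 2
E [α=-∞,β=-1]: v=-7
J [α=-∞,β=-7]: v=-1
I [α=-∞,β=-7]: v=-1 after child 1 ≥ β → β-cutoff, skip 2
Root [α=-∞,β=+∞]: v=-7
Leaves evaluated: 12 of 22.

12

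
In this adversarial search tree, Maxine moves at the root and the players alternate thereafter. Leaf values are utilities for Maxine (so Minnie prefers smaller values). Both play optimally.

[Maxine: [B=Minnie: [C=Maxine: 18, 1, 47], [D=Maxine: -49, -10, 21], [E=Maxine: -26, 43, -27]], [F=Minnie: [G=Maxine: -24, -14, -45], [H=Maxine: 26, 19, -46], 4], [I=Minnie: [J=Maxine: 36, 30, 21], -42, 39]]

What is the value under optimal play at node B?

C: max(18, 1, 47) = 47
D: max(-49, -10, 21) = 21
E: max(-26, 43, -27) = 43
B: min(47, 21, 43) = 21

21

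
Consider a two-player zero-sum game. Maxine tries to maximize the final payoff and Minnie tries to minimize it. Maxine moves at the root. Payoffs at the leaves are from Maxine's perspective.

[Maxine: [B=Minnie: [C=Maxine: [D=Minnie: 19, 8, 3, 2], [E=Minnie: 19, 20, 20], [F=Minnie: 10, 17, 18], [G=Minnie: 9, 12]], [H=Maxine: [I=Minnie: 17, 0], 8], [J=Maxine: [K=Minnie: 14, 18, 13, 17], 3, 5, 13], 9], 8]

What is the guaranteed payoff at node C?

19

D: min(19, 8, 3, 2) = 2
E: min(19, 20, 20) = 19
F: min(10, 17, 18) = 10
G: min(9, 12) = 9
C: max(2, 19, 10, 9) = 19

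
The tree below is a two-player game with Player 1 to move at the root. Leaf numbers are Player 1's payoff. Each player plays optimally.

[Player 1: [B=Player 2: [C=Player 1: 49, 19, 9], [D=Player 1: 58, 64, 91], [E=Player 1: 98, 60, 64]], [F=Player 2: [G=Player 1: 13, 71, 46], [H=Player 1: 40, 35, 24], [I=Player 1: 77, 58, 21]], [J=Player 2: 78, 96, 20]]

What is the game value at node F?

G: max(13, 71, 46) = 71
H: max(40, 35, 24) = 40
I: max(77, 58, 21) = 77
F: min(71, 40, 77) = 40

40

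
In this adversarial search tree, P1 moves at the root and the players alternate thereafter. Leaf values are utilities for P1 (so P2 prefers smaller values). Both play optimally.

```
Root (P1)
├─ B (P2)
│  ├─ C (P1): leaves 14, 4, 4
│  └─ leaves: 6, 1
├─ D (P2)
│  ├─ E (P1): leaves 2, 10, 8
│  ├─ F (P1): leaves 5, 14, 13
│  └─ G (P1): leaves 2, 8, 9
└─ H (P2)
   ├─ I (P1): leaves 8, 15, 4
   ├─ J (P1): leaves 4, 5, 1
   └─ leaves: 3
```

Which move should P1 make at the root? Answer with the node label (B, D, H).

D

C (P1): max(14, 4, 4) = 14
B (P2): min(14, 6, 1) = 1
E (P1): max(2, 10, 8) = 10
F (P1): max(5, 14, 13) = 14
G (P1): max(2, 8, 9) = 9
D (P2): min(10, 14, 9) = 9
I (P1): max(8, 15, 4) = 15
J (P1): max(4, 5, 1) = 5
H (P2): min(15, 5, 3) = 3
Root (P1): max(1, 9, 3) = 9
P1 picks the child with the highest value: D (value 9).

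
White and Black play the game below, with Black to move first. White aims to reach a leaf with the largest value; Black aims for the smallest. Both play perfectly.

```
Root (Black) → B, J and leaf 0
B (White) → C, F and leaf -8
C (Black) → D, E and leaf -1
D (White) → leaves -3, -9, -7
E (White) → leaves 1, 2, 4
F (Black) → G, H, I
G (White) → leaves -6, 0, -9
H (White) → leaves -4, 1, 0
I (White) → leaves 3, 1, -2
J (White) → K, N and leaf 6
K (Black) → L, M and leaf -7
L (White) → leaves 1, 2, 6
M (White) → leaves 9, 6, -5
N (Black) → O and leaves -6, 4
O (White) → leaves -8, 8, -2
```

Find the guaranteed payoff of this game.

0

D (White): max(-3, -9, -7) = -3
E (White): max(1, 2, 4) = 4
C (Black): min(-3, 4, -1) = -3
G (White): max(-6, 0, -9) = 0
H (White): max(-4, 1, 0) = 1
I (White): max(3, 1, -2) = 3
F (Black): min(0, 1, 3) = 0
B (White): max(-3, 0, -8) = 0
L (White): max(1, 2, 6) = 6
M (White): max(9, 6, -5) = 9
K (Black): min(6, 9, -7) = -7
O (White): max(-8, 8, -2) = 8
N (Black): min(8, -6, 4) = -6
J (White): max(-7, -6, 6) = 6
Root (Black): min(0, 6, 0) = 0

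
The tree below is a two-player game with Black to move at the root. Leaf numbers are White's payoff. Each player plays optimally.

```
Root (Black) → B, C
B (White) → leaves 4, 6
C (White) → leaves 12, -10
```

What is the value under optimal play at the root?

6

B (White): max(4, 6) = 6
C (White): max(12, -10) = 12
Root (Black): min(6, 12) = 6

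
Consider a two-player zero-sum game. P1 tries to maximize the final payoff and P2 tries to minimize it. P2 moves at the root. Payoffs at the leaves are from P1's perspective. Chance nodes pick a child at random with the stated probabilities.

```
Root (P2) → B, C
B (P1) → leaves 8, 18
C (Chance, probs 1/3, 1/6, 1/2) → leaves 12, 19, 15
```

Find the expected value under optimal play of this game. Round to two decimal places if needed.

B (P1): max(8, 18) = 18
C (Chance): 1/3·12 + 1/6·19 + 1/2·15 = 14.67
Root (P2): min(18, 14.67) = 14.67

14.67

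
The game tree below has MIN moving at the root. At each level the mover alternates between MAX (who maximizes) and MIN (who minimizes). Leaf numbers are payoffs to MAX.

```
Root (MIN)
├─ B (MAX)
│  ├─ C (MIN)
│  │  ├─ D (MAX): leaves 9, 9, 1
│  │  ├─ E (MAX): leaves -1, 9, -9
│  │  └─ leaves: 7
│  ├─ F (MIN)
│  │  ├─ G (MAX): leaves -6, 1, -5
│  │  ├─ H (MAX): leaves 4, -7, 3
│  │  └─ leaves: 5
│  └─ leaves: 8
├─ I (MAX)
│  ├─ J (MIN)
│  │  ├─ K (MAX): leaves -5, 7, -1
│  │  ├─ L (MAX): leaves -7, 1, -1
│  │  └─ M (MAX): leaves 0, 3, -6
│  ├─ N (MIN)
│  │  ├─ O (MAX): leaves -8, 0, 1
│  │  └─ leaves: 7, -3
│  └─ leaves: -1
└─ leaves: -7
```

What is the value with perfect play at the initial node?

D (MAX): max(9, 9, 1) = 9
E (MAX): max(-1, 9, -9) = 9
C (MIN): min(9, 9, 7) = 7
G (MAX): max(-6, 1, -5) = 1
H (MAX): max(4, -7, 3) = 4
F (MIN): min(1, 4, 5) = 1
B (MAX): max(7, 1, 8) = 8
K (MAX): max(-5, 7, -1) = 7
L (MAX): max(-7, 1, -1) = 1
M (MAX): max(0, 3, -6) = 3
J (MIN): min(7, 1, 3) = 1
O (MAX): max(-8, 0, 1) = 1
N (MIN): min(1, 7, -3) = -3
I (MAX): max(1, -3, -1) = 1
Root (MIN): min(8, 1, -7) = -7

-7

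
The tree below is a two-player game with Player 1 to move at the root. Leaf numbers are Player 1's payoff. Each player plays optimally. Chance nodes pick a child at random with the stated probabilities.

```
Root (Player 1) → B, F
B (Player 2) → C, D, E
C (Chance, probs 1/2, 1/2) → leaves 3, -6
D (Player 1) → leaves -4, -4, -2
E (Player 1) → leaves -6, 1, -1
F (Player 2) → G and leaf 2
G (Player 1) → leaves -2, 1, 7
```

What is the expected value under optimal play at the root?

2

C (Chance): 1/2·3 + 1/2·-6 = -1.5
D (Player 1): max(-4, -4, -2) = -2
E (Player 1): max(-6, 1, -1) = 1
B (Player 2): min(-1.5, -2, 1) = -2
G (Player 1): max(-2, 1, 7) = 7
F (Player 2): min(7, 2) = 2
Root (Player 1): max(-2, 2) = 2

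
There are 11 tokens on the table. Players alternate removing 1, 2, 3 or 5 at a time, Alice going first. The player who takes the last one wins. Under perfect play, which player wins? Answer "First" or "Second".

Compute winning (W) and losing (L) positions by backward induction:
i:   0  1  2  3  4  5  6  7  8  9 10 11
     L  W  W  W  L  W  W  W  L  W  W  W
Position 11 is W, so the first player wins.

First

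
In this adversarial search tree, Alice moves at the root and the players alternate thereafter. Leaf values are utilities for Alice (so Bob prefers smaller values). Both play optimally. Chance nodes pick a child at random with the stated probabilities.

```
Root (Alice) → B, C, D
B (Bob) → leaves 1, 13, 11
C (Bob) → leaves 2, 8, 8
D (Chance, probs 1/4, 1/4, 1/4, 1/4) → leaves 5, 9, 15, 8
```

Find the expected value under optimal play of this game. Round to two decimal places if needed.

B (Bob): min(1, 13, 11) = 1
C (Bob): min(2, 8, 8) = 2
D (Chance): 1/4·5 + 1/4·9 + 1/4·15 + 1/4·8 = 9.25
Root (Alice): max(1, 2, 9.25) = 9.25

9.25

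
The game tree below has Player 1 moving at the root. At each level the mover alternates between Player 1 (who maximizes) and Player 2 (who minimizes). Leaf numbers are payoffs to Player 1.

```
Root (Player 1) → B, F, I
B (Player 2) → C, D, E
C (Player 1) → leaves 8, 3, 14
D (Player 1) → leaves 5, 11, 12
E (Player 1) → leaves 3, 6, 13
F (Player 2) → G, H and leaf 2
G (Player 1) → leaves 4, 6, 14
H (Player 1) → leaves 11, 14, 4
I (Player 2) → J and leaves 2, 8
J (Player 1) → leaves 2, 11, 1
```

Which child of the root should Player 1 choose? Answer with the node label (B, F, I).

C (Player 1): max(8, 3, 14) = 14
D (Player 1): max(5, 11, 12) = 12
E (Player 1): max(3, 6, 13) = 13
B (Player 2): min(14, 12, 13) = 12
G (Player 1): max(4, 6, 14) = 14
H (Player 1): max(11, 14, 4) = 14
F (Player 2): min(14, 14, 2) = 2
J (Player 1): max(2, 11, 1) = 11
I (Player 2): min(11, 2, 8) = 2
Root (Player 1): max(12, 2, 2) = 12
Player 1 picks the child with the highest value: B (value 12).

B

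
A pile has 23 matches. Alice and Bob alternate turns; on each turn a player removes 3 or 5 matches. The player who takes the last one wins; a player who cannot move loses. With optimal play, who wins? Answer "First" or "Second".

Positions where the player to move wins (W) vs loses (L):
i:   0  1  2  3  4  5  6  7  8  9 10 11 12 13 14 15 16 17 18 19 20 21 22 23
     L  L  L  W  W  W  W  W  L  L  L  W  W  W  W  W  L  L  L  W  W  W  W  W
Position 23 is W, so the first player wins.

First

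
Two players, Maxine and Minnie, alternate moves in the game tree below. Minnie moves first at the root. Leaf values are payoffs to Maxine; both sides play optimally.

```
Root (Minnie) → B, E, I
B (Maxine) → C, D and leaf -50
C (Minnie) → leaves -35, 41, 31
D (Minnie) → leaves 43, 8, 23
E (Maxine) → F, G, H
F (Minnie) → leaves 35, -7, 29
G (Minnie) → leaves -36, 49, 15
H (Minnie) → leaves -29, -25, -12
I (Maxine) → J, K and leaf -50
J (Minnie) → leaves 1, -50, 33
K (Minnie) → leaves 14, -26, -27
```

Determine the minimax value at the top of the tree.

C (Minnie): min(-35, 41, 31) = -35
D (Minnie): min(43, 8, 23) = 8
B (Maxine): max(-35, 8, -50) = 8
F (Minnie): min(35, -7, 29) = -7
G (Minnie): min(-36, 49, 15) = -36
H (Minnie): min(-29, -25, -12) = -29
E (Maxine): max(-7, -36, -29) = -7
J (Minnie): min(1, -50, 33) = -50
K (Minnie): min(14, -26, -27) = -27
I (Maxine): max(-50, -27, -50) = -27
Root (Minnie): min(8, -7, -27) = -27

-27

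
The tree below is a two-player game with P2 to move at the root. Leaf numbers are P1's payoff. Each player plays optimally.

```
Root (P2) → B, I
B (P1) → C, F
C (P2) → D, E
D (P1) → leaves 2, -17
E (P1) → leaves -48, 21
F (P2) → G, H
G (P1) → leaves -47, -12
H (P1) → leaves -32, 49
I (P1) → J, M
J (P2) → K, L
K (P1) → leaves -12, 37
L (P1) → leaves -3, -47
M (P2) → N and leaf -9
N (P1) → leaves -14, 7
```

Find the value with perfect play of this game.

D (P1): max(2, -17) = 2
E (P1): max(-48, 21) = 21
C (P2): min(2, 21) = 2
G (P1): max(-47, -12) = -12
H (P1): max(-32, 49) = 49
F (P2): min(-12, 49) = -12
B (P1): max(2, -12) = 2
K (P1): max(-12, 37) = 37
L (P1): max(-3, -47) = -3
J (P2): min(37, -3) = -3
N (P1): max(-14, 7) = 7
M (P2): min(7, -9) = -9
I (P1): max(-3, -9) = -3
Root (P2): min(2, -3) = -3

-3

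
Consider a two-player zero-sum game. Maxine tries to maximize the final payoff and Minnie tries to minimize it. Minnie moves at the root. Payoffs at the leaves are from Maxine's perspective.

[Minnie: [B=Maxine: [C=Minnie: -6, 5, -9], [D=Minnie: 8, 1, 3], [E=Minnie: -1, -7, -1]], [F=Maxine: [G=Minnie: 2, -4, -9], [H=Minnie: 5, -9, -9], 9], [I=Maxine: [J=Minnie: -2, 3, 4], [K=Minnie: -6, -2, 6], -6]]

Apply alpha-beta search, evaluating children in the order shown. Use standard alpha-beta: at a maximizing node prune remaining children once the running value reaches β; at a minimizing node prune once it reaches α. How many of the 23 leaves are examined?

C [α=-∞,β=+∞]: v=-9
D [α=-9,β=+∞]: v=1
E [α=1,β=+∞]: v=-1 after child 1 ≤ α → α-cutoff, skip 2
B [α=-∞,β=+∞]: v=1
G [α=-∞,β=1]: v=-9
H [α=-9,β=1]: v=-9 after child 2 ≤ α → α-cutoff, skip 1
F [α=-∞,β=1]: v=9
J [α=-∞,β=1]: v=-2
K [α=-2,β=1]: v=-6 after child 1 ≤ α → α-cutoff, skip 2
I [α=-∞,β=1]: v=-2
Root [α=-∞,β=+∞]: v=-2
Leaves evaluated: 18 of 23.

18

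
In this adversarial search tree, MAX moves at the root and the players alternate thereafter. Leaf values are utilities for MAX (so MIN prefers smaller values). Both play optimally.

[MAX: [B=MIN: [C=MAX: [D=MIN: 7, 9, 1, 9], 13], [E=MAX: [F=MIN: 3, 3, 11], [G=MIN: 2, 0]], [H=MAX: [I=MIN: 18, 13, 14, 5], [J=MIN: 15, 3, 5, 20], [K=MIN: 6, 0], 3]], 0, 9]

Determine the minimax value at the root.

9

D (MIN): min(7, 9, 1, 9) = 1
C (MAX): max(1, 13) = 13
F (MIN): min(3, 3, 11) = 3
G (MIN): min(2, 0) = 0
E (MAX): max(3, 0) = 3
I (MIN): min(18, 13, 14, 5) = 5
J (MIN): min(15, 3, 5, 20) = 3
K (MIN): min(6, 0) = 0
H (MAX): max(5, 3, 0, 3) = 5
B (MIN): min(13, 3, 5) = 3
Root (MAX): max(3, 0, 9) = 9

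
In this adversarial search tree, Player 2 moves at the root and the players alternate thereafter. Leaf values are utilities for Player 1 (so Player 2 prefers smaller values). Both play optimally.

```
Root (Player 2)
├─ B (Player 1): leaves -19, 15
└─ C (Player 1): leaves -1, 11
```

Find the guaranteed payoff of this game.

B (Player 1): max(-19, 15) = 15
C (Player 1): max(-1, 11) = 11
Root (Player 2): min(15, 11) = 11

11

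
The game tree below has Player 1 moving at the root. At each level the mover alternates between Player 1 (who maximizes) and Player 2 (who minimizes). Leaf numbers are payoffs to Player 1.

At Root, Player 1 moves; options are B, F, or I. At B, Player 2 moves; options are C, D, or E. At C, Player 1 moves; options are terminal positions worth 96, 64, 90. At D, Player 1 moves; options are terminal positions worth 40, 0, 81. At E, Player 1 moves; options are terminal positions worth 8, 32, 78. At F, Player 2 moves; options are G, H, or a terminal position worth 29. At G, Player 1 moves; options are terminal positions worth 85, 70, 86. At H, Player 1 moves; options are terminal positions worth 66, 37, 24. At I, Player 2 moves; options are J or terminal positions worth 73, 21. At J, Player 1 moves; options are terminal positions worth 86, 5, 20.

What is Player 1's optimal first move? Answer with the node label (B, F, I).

C (Player 1): max(96, 64, 90) = 96
D (Player 1): max(40, 0, 81) = 81
E (Player 1): max(8, 32, 78) = 78
B (Player 2): min(96, 81, 78) = 78
G (Player 1): max(85, 70, 86) = 86
H (Player 1): max(66, 37, 24) = 66
F (Player 2): min(86, 66, 29) = 29
J (Player 1): max(86, 5, 20) = 86
I (Player 2): min(86, 73, 21) = 21
Root (Player 1): max(78, 29, 21) = 78
Player 1 picks the child with the highest value: B (value 78).

B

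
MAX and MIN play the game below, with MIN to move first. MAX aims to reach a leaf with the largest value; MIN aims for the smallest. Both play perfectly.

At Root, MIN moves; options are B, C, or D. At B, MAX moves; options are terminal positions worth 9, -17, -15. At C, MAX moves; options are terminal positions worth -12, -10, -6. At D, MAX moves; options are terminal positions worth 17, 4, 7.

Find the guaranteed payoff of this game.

-6

B (MAX): max(9, -17, -15) = 9
C (MAX): max(-12, -10, -6) = -6
D (MAX): max(17, 4, 7) = 17
Root (MIN): min(9, -6, 17) = -6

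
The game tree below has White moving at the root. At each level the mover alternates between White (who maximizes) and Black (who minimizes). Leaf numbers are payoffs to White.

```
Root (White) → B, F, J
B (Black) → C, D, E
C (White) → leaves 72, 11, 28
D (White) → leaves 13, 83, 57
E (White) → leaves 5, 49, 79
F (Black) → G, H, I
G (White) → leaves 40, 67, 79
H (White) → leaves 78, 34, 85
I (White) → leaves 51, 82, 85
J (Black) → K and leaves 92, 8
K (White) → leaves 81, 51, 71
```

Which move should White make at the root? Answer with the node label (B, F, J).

C (White): max(72, 11, 28) = 72
D (White): max(13, 83, 57) = 83
E (White): max(5, 49, 79) = 79
B (Black): min(72, 83, 79) = 72
G (White): max(40, 67, 79) = 79
H (White): max(78, 34, 85) = 85
I (White): max(51, 82, 85) = 85
F (Black): min(79, 85, 85) = 79
K (White): max(81, 51, 71) = 81
J (Black): min(81, 92, 8) = 8
Root (White): max(72, 79, 8) = 79
White picks the child with the highest value: F (value 79).

F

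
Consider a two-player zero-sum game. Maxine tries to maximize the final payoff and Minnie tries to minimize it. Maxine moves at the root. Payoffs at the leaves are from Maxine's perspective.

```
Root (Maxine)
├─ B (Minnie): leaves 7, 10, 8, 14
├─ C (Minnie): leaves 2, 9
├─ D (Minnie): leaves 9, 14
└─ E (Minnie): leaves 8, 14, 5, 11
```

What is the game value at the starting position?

B (Minnie): min(7, 10, 8, 14) = 7
C (Minnie): min(2, 9) = 2
D (Minnie): min(9, 14) = 9
E (Minnie): min(8, 14, 5, 11) = 5
Root (Maxine): max(7, 2, 9, 5) = 9

9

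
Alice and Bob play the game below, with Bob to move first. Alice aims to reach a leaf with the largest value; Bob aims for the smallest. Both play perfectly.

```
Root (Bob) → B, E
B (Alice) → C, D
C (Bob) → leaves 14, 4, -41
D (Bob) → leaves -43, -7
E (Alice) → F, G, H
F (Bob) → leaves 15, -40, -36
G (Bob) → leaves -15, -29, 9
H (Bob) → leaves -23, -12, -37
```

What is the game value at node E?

-29

F: min(15, -40, -36) = -40
G: min(-15, -29, 9) = -29
H: min(-23, -12, -37) = -37
E: max(-40, -29, -37) = -29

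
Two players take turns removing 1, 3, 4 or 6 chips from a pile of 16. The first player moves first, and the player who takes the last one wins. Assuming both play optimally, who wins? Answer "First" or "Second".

Second

Mark each pile size as W (mover wins) or L (mover loses):
i:   0  1  2  3  4  5  6  7  8  9 10 11 12 13 14 15 16
     L  W  L  W  W  W  W  L  W  L  W  W  W  W  L  W  L
Position 16 is L, so the second player wins.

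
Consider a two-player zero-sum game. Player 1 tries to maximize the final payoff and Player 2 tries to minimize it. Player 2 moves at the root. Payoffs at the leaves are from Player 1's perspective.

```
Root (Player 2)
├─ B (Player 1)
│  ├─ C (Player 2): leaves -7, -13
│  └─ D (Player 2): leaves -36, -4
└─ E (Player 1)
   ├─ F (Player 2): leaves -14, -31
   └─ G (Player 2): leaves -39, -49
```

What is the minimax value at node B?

C: min(-7, -13) = -13
D: min(-36, -4) = -36
B: max(-13, -36) = -13

-13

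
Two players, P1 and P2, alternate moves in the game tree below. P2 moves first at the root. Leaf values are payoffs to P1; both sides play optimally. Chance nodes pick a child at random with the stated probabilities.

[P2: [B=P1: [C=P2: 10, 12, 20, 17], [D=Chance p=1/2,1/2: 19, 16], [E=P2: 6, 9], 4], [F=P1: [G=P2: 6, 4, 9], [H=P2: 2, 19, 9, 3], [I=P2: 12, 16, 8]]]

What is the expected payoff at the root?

8

C (P2): min(10, 12, 20, 17) = 10
D (Chance): 1/2·19 + 1/2·16 = 17.5
E (P2): min(6, 9) = 6
B (P1): max(10, 17.5, 6, 4) = 17.5
G (P2): min(6, 4, 9) = 4
H (P2): min(2, 19, 9, 3) = 2
I (P2): min(12, 16, 8) = 8
F (P1): max(4, 2, 8) = 8
Root (P2): min(17.5, 8) = 8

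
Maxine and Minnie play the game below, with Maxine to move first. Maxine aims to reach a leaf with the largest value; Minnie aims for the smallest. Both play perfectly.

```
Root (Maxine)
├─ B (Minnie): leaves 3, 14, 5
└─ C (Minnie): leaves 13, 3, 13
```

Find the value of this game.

B (Minnie): min(3, 14, 5) = 3
C (Minnie): min(13, 3, 13) = 3
Root (Maxine): max(3, 3) = 3

3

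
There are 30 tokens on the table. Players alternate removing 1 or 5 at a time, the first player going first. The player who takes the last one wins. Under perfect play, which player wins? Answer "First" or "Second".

Second

i:   0  1  2  3  4  5  6  7  8  9 10 11 12 13 14 15 16 17 18 19 20 21 22 23 24 25 26 27 28 29 30
     L  W  L  W  L  W  L  W  L  W  L  W  L  W  L  W  L  W  L  W  L  W  L  W  L  W  L  W  L  W  L
Position 30 is L, so the second player wins.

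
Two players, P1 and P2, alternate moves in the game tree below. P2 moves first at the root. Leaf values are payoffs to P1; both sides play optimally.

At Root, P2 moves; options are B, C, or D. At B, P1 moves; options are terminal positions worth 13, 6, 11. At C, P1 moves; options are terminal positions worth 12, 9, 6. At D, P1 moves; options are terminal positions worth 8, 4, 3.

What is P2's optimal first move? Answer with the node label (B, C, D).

D

B (P1): max(13, 6, 11) = 13
C (P1): max(12, 9, 6) = 12
D (P1): max(8, 4, 3) = 8
Root (P2): min(13, 12, 8) = 8
P2 picks the child with the lowest value: D (value 8).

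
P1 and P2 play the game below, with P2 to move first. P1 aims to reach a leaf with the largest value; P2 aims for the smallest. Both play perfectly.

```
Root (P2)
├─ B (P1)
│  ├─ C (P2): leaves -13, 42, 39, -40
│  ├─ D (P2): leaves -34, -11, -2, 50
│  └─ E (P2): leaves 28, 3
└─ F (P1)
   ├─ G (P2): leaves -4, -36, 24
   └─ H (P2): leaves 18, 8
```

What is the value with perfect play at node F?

8

G: min(-4, -36, 24) = -36
H: min(18, 8) = 8
F: max(-36, 8) = 8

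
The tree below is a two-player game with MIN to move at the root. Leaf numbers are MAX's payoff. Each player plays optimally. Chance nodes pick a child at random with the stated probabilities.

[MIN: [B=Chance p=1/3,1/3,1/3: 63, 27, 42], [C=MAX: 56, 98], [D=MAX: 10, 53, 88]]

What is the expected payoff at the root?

44

B (Chance): 1/3·63 + 1/3·27 + 1/3·42 = 44
C (MAX): max(56, 98) = 98
D (MAX): max(10, 53, 88) = 88
Root (MIN): min(44, 98, 88) = 44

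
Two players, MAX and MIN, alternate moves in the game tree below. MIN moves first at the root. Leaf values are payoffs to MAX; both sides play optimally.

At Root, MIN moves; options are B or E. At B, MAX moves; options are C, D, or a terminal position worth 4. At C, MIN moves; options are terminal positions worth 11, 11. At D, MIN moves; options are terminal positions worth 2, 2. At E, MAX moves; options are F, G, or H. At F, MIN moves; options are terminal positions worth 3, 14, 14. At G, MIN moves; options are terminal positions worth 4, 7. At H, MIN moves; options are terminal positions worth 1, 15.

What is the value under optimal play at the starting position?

C (MIN): min(11, 11) = 11
D (MIN): min(2, 2) = 2
B (MAX): max(11, 2, 4) = 11
F (MIN): min(3, 14, 14) = 3
G (MIN): min(4, 7) = 4
H (MIN): min(1, 15) = 1
E (MAX): max(3, 4, 1) = 4
Root (MIN): min(11, 4) = 4

4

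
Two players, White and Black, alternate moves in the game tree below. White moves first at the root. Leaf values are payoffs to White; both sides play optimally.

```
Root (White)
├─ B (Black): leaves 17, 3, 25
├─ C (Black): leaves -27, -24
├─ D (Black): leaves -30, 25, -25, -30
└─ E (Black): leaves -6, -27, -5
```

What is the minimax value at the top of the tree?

B (Black): min(17, 3, 25) = 3
C (Black): min(-27, -24) = -27
D (Black): min(-30, 25, -25, -30) = -30
E (Black): min(-6, -27, -5) = -27
Root (White): max(3, -27, -30, -27) = 3

3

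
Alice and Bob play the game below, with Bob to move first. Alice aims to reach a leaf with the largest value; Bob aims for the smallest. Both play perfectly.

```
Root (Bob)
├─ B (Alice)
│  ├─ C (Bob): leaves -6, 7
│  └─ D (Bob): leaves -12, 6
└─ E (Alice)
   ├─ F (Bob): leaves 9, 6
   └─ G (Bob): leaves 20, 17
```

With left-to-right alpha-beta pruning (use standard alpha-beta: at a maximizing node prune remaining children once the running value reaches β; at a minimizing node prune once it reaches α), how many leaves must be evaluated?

5

C [α=-∞,β=+∞]: v=-6
D [α=-6,β=+∞]: v=-12 after child 1 ≤ α → α-cutoff, skip 1
B [α=-∞,β=+∞]: v=-6
F [α=-∞,β=-6]: v=6
E [α=-∞,β=-6]: v=6 after child 1 ≥ β → β-cutoff, skip 1
Root [α=-∞,β=+∞]: v=-6
Leaves evaluated: 5 of 8.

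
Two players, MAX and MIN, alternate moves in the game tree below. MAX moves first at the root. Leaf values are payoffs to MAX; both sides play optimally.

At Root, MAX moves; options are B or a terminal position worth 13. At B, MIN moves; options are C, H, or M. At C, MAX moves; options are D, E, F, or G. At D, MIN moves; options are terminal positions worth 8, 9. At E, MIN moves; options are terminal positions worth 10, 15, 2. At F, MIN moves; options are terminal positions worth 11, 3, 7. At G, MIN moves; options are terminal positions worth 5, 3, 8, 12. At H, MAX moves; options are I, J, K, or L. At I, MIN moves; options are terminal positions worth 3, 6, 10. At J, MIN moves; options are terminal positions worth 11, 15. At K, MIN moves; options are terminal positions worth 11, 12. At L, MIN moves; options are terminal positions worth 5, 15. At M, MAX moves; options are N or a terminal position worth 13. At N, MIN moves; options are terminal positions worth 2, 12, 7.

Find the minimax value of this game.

D (MIN): min(8, 9) = 8
E (MIN): min(10, 15, 2) = 2
F (MIN): min(11, 3, 7) = 3
G (MIN): min(5, 3, 8, 12) = 3
C (MAX): max(8, 2, 3, 3) = 8
I (MIN): min(3, 6, 10) = 3
J (MIN): min(11, 15) = 11
K (MIN): min(11, 12) = 11
L (MIN): min(5, 15) = 5
H (MAX): max(3, 11, 11, 5) = 11
N (MIN): min(2, 12, 7) = 2
M (MAX): max(2, 13) = 13
B (MIN): min(8, 11, 13) = 8
Root (MAX): max(8, 13) = 13

13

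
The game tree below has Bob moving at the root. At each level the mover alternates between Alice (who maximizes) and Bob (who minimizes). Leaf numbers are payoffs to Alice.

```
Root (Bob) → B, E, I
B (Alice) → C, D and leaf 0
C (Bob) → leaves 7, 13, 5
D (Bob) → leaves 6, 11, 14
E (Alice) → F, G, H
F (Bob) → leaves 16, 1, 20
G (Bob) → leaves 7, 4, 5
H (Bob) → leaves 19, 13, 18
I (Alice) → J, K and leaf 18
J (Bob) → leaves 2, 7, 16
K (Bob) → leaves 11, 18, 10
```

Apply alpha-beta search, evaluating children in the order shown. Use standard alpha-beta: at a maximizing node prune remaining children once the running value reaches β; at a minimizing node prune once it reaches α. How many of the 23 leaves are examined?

22

C [α=-∞,β=+∞]: v=5
D [α=5,β=+∞]: v=6
B [α=-∞,β=+∞]: v=6
F [α=-∞,β=6]: v=1
G [α=1,β=6]: v=4
H [α=4,β=6]: v=13
E [α=-∞,β=6]: v=13
J [α=-∞,β=6]: v=2
K [α=2,β=6]: v=10
I [α=-∞,β=6]: v=10 after child 2 ≥ β → β-cutoff, skip 1
Root [α=-∞,β=+∞]: v=6
Leaves evaluated: 22 of 23.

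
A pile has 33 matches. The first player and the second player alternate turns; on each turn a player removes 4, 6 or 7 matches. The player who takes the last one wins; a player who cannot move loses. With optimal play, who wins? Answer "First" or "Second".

i:   0  1  2  3  4  5  6  7  8  9 10 11 12 13 14 15 16 17 18 19 20 21 22 23 24 25 26 27 28 29 30 31 32 33
     L  L  L  L  W  W  W  W  W  W  W  L  L  L  L  W  W  W  W  W  W  W  L  L  L  L  W  W  W  W  W  W  W  L
Position 33 is L, so the second player wins.

Second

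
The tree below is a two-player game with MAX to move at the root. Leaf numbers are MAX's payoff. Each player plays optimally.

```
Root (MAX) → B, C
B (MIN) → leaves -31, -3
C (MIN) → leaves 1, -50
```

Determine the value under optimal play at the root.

-31

B (MIN): min(-31, -3) = -31
C (MIN): min(1, -50) = -50
Root (MAX): max(-31, -50) = -31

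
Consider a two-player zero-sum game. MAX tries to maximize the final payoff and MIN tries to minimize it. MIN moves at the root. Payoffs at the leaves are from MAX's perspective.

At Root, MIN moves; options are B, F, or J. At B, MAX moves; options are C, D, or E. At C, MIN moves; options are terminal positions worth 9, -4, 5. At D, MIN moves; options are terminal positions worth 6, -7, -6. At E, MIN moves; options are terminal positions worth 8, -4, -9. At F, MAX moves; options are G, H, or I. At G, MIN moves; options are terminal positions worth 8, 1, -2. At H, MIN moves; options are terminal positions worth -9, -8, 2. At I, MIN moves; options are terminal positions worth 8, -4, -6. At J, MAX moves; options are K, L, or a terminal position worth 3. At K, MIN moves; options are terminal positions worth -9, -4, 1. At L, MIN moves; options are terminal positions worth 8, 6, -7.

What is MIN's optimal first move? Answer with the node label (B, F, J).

B

C (MIN): min(9, -4, 5) = -4
D (MIN): min(6, -7, -6) = -7
E (MIN): min(8, -4, -9) = -9
B (MAX): max(-4, -7, -9) = -4
G (MIN): min(8, 1, -2) = -2
H (MIN): min(-9, -8, 2) = -9
I (MIN): min(8, -4, -6) = -6
F (MAX): max(-2, -9, -6) = -2
K (MIN): min(-9, -4, 1) = -9
L (MIN): min(8, 6, -7) = -7
J (MAX): max(-9, -7, 3) = 3
Root (MIN): min(-4, -2, 3) = -4
MIN picks the child with the lowest value: B (value -4).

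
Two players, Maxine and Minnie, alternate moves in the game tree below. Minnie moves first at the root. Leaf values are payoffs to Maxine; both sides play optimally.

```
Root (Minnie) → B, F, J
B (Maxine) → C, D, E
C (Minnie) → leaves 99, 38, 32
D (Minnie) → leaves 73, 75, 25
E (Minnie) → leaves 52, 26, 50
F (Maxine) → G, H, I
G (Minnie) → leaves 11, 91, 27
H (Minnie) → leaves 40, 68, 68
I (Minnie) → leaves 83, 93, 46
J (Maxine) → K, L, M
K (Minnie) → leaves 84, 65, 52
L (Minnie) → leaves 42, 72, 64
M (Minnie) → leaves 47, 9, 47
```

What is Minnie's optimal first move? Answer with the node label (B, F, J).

B

C (Minnie): min(99, 38, 32) = 32
D (Minnie): min(73, 75, 25) = 25
E (Minnie): min(52, 26, 50) = 26
B (Maxine): max(32, 25, 26) = 32
G (Minnie): min(11, 91, 27) = 11
H (Minnie): min(40, 68, 68) = 40
I (Minnie): min(83, 93, 46) = 46
F (Maxine): max(11, 40, 46) = 46
K (Minnie): min(84, 65, 52) = 52
L (Minnie): min(42, 72, 64) = 42
M (Minnie): min(47, 9, 47) = 9
J (Maxine): max(52, 42, 9) = 52
Root (Minnie): min(32, 46, 52) = 32
Minnie picks the child with the lowest value: B (value 32).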